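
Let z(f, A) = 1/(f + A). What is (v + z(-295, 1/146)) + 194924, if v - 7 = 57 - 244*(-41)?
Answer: 8828800302/43069 ≈ 2.0499e+5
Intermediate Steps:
z(f, A) = 1/(A + f)
v = 10068 (v = 7 + (57 - 244*(-41)) = 7 + (57 + 10004) = 7 + 10061 = 10068)
(v + z(-295, 1/146)) + 194924 = (10068 + 1/(1/146 - 295)) + 194924 = (10068 + 1/(-43069/146)) + 194924 = (10068 - 146/43069) + 194924 = 433618546/43069 + 194924 = 8828800302/43069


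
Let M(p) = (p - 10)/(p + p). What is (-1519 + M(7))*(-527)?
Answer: 11208763/14 ≈ 8.0063e+5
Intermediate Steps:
M(p) = (-10 + p)/(2*p) (M(p) = (-10 + p)/((2*p)) = (-10 + p)*(1/(2*p)) = (-10 + p)/(2*p))
(-1519 + M(7))*(-527) = (-1519 + (1/2)*(-10 + 7)/7)*(-527) = (-1519 + (1/2)*(1/7)*(-3))*(-527) = (-1519 - 3/14)*(-527) = -21269/14*(-527) = 11208763/14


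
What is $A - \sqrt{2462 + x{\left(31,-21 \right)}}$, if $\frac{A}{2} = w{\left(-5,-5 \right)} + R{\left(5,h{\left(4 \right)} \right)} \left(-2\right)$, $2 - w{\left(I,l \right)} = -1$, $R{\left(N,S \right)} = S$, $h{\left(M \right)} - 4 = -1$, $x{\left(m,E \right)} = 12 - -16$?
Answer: $-6 - \sqrt{2490} \approx -55.9$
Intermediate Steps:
$x{\left(m,E \right)} = 28$ ($x{\left(m,E \right)} = 12 + 16 = 28$)
$h{\left(M \right)} = 3$ ($h{\left(M \right)} = 4 - 1 = 3$)
$w{\left(I,l \right)} = 3$ ($w{\left(I,l \right)} = 2 - -1 = 2 + 1 = 3$)
$A = -6$ ($A = 2 \left(3 + 3 \left(-2\right)\right) = 2 \left(3 - 6\right) = 2 \left(-3\right) = -6$)
$A - \sqrt{2462 + x{\left(31,-21 \right)}} = -6 - \sqrt{2462 + 28} = -6 - \sqrt{2490}$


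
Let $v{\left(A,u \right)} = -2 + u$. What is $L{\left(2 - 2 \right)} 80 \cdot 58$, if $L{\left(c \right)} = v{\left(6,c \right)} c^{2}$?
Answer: $0$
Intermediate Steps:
$L{\left(c \right)} = c^{2} \left(-2 + c\right)$ ($L{\left(c \right)} = \left(-2 + c\right) c^{2} = c^{2} \left(-2 + c\right)$)
$L{\left(2 - 2 \right)} 80 \cdot 58 = \left(2 - 2\right)^{2} \left(-2 + \left(2 - 2\right)\right) 80 \cdot 58 = 0^{2} \left(-2 + 0\right) 80 \cdot 58 = 0 \left(-2\right) 80 \cdot 58 = 0 \cdot 80 \cdot 58 = 0 \cdot 58 = 0$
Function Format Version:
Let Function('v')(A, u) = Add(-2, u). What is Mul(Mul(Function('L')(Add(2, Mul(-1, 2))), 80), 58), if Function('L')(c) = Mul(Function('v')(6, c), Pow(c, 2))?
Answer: 0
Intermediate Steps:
Function('L')(c) = Mul(Pow(c, 2), Add(-2, c)) (Function('L')(c) = Mul(Add(-2, c), Pow(c, 2)) = Mul(Pow(c, 2), Add(-2, c)))
Mul(Mul(Function('L')(Add(2, Mul(-1, 2))), 80), 58) = Mul(Mul(Mul(Pow(Add(2, Mul(-1, 2)), 2), Add(-2, Add(2, Mul(-1, 2)))), 80), 58) = Mul(Mul(Mul(Pow(Add(2, -2), 2), Add(-2, Add(2, -2))), 80), 58) = Mul(Mul(Mul(Pow(0, 2), Add(-2, 0)), 80), 58) = Mul(Mul(Mul(0, -2), 80), 58) = Mul(Mul(0, 80), 58) = Mul(0, 58) = 0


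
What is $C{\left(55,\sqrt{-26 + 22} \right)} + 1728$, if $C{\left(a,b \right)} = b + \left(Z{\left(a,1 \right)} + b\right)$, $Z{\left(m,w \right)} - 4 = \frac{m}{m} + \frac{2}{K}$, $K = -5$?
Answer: $\frac{8663}{5} + 4 i \approx 1732.6 + 4.0 i$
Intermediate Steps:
$Z{\left(m,w \right)} = \frac{23}{5}$ ($Z{\left(m,w \right)} = 4 + \left(\frac{m}{m} + \frac{2}{-5}\right) = 4 + \left(1 + 2 \left(- \frac{1}{5}\right)\right) = 4 + \left(1 - \frac{2}{5}\right) = 4 + \frac{3}{5} = \frac{23}{5}$)
$C{\left(a,b \right)} = \frac{23}{5} + 2 b$ ($C{\left(a,b \right)} = b + \left(\frac{23}{5} + b\right) = \frac{23}{5} + 2 b$)
$C{\left(55,\sqrt{-26 + 22} \right)} + 1728 = \left(\frac{23}{5} + 2 \sqrt{-26 + 22}\right) + 1728 = \left(\frac{23}{5} + 2 \sqrt{-4}\right) + 1728 = \left(\frac{23}{5} + 2 \cdot 2 i\right) + 1728 = \left(\frac{23}{5} + 4 i\right) + 1728 = \frac{8663}{5} + 4 i$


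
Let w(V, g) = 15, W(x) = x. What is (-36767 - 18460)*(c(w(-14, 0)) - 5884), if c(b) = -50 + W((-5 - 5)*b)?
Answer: 336001068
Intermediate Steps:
c(b) = -50 - 10*b (c(b) = -50 + (-5 - 5)*b = -50 - 10*b)
(-36767 - 18460)*(c(w(-14, 0)) - 5884) = (-36767 - 18460)*((-50 - 10*15) - 5884) = -55227*((-50 - 150) - 5884) = -55227*(-200 - 5884) = -55227*(-6084) = 336001068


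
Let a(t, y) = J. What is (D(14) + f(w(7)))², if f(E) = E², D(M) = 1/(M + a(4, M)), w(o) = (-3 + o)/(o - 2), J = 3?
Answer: 88209/180625 ≈ 0.48835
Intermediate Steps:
w(o) = (-3 + o)/(-2 + o)
a(t, y) = 3
D(M) = 1/(3 + M) (D(M) = 1/(M + 3) = 1/(3 + M))
(D(14) + f(w(7)))² = (1/(3 + 14) + ((-3 + 7)/(-2 + 7))²)² = (1/17 + (4/5)²)² = (1/17 + ((⅕)*4)²)² = (1/17 + (⅘)²)² = (1/17 + 16/25)² = (297/425)² = 88209/180625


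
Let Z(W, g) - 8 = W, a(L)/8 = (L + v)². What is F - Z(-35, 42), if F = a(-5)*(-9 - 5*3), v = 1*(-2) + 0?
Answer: -9381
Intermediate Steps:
v = -2 (v = -2 + 0 = -2)
a(L) = 8*(-2 + L)² (a(L) = 8*(L - 2)² = 8*(-2 + L)²)
Z(W, g) = 8 + W
F = -9408 (F = (8*(-2 - 5)²)*(-9 - 5*3) = (8*(-7)²)*(-9 - 15) = (8*49)*(-24) = 392*(-24) = -9408)
F - Z(-35, 42) = -9408 - (8 - 35) = -9408 - 1*(-27) = -9408 + 27 = -9381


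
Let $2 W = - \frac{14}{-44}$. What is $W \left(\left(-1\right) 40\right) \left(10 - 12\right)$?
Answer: $\frac{140}{11} \approx 12.727$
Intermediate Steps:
$W = \frac{7}{44}$ ($W = \frac{\left(-14\right) \frac{1}{-44}}{2} = \frac{\left(-14\right) \left(- \frac{1}{44}\right)}{2} = \frac{1}{2} \cdot \frac{7}{22} = \frac{7}{44} \approx 0.15909$)
$W \left(\left(-1\right) 40\right) \left(10 - 12\right) = \frac{7 \left(\left(-1\right) 40\right)}{44} \left(10 - 12\right) = \frac{7}{44} \left(-40\right) \left(10 - 12\right) = \left(- \frac{70}{11}\right) \left(-2\right) = \frac{140}{11}$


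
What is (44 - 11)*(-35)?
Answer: -1155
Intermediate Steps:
(44 - 11)*(-35) = 33*(-35) = -1155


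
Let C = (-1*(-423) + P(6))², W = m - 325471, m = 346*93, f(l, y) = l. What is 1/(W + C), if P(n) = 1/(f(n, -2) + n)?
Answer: -144/16458263 ≈ -8.7494e-6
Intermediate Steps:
m = 32178
P(n) = 1/(2*n) (P(n) = 1/(n + n) = 1/(2*n))
W = -293293 (W = 32178 - 325471 = -293293)
C = 25775929/144 (C = (-1*(-423) + (½)/6)² = (423 + (½)*(⅙))² = (423 + 1/12)² = (5077/12)² = 25775929/144 ≈ 1.7900e+5)
1/(W + C) = 1/(-293293 + 25775929/144) = 1/(-16458263/144) = -144/16458263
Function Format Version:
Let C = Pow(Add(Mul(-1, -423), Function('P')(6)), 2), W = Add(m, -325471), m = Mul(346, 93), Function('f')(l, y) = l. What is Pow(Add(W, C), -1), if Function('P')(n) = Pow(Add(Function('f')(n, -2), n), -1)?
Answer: Rational(-144, 16458263) ≈ -8.7494e-6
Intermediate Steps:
m = 32178
Function('P')(n) = Mul(Rational(1, 2), Pow(n, -1)) (Function('P')(n) = Pow(Add(n, n), -1) = Pow(Mul(2, n), -1) = Mul(Rational(1, 2), Pow(n, -1)))
W = -293293 (W = Add(32178, -325471) = -293293)
C = Rational(25775929, 144) (C = Pow(Add(Mul(-1, -423), Mul(Rational(1, 2), Pow(6, -1))), 2) = Pow(Add(423, Mul(Rational(1, 2), Rational(1, 6))), 2) = Pow(Add(423, Rational(1, 12)), 2) = Pow(Rational(5077, 12), 2) = Rational(25775929, 144) ≈ 1.7900e+5)
Pow(Add(W, C), -1) = Pow(Add(-293293, Rational(25775929, 144)), -1) = Pow(Rational(-16458263, 144), -1) = Rational(-144, 16458263)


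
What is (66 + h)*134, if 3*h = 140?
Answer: 45292/3 ≈ 15097.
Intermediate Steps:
h = 140/3 (h = (1/3)*140 = 140/3 ≈ 46.667)
(66 + h)*134 = (66 + 140/3)*134 = (338/3)*134 = 45292/3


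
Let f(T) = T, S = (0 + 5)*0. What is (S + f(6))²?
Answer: 36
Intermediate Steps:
S = 0 (S = 5*0 = 0)
(S + f(6))² = (0 + 6)² = 6² = 36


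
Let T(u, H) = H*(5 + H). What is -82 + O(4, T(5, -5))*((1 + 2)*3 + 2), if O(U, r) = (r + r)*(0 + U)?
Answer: -82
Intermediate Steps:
O(U, r) = 2*U*r (O(U, r) = (2*r)*U = 2*U*r)
-82 + O(4, T(5, -5))*((1 + 2)*3 + 2) = -82 + (2*4*(-5*(5 - 5)))*((1 + 2)*3 + 2) = -82 + (2*4*(-5*0))*(3*3 + 2) = -82 + (2*4*0)*(9 + 2) = -82 + 0*11 = -82 + 0 = -82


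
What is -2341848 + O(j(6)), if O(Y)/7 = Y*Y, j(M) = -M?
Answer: -2341596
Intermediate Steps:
O(Y) = 7*Y² (O(Y) = 7*(Y*Y) = 7*Y²)
-2341848 + O(j(6)) = -2341848 + 7*(-1*6)² = -2341848 + 7*(-6)² = -2341848 + 7*36 = -2341848 + 252 = -2341596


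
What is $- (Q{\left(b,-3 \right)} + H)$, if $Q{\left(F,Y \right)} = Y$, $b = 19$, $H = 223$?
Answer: $-220$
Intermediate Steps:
$- (Q{\left(b,-3 \right)} + H) = - (-3 + 223) = \left(-1\right) 220 = -220$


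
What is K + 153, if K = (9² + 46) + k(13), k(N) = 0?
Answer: 280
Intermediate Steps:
K = 127 (K = (9² + 46) + 0 = (81 + 46) + 0 = 127 + 0 = 127)
K + 153 = 127 + 153 = 280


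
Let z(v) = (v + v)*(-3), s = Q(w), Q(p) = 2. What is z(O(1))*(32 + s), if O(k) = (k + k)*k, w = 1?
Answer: -408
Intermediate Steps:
s = 2
O(k) = 2*k² (O(k) = (2*k)*k = 2*k²)
z(v) = -6*v (z(v) = (2*v)*(-3) = -6*v)
z(O(1))*(32 + s) = (-12*1²)*(32 + 2) = -12*34 = -408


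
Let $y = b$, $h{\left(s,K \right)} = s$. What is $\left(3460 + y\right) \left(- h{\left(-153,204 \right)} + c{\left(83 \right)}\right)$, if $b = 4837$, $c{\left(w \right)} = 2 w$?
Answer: $2646743$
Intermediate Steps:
$y = 4837$
$\left(3460 + y\right) \left(- h{\left(-153,204 \right)} + c{\left(83 \right)}\right) = \left(3460 + 4837\right) \left(\left(-1\right) \left(-153\right) + 2 \cdot 83\right) = 8297 \left(153 + 166\right) = 8297 \cdot 319 = 2646743$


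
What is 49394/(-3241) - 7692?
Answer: -24979166/3241 ≈ -7707.2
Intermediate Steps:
49394/(-3241) - 7692 = 49394*(-1/3241) - 7692 = -49394/3241 - 7692 = -24979166/3241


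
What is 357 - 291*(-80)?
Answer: 23637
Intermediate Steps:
357 - 291*(-80) = 357 + 23280 = 23637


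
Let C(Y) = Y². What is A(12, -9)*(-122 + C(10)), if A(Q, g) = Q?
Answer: -264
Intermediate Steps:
A(12, -9)*(-122 + C(10)) = 12*(-122 + 10²) = 12*(-122 + 100) = 12*(-22) = -264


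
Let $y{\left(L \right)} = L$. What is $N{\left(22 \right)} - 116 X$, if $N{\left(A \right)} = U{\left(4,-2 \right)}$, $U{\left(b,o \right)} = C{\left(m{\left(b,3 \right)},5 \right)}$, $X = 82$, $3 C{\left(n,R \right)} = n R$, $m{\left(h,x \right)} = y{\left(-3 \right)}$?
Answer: $-9517$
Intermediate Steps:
$m{\left(h,x \right)} = -3$
$C{\left(n,R \right)} = \frac{R n}{3}$ ($C{\left(n,R \right)} = \frac{n R}{3} = \frac{R n}{3}$)
$U{\left(b,o \right)} = -5$ ($U{\left(b,o \right)} = \frac{1}{3} \cdot 5 \left(-3\right) = -5$)
$N{\left(A \right)} = -5$
$N{\left(22 \right)} - 116 X = -5 - 9512 = -9517$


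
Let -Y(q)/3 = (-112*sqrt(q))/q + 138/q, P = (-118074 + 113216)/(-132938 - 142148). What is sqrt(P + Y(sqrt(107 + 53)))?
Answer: sqrt(13914700 - 8155022715*sqrt(10) + 13237138320*10**(3/4))/28070 ≈ 7.8588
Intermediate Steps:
P = 347/19649 (P = -4858/(-275086) = -4858*(-1/275086) = 347/19649 ≈ 0.017660)
Y(q) = -414/q + 336/sqrt(q) (Y(q) = -3*((-112*sqrt(q))/q + 138/q) = -3*(-112/sqrt(q) + 138/q) = -414/q + 336/sqrt(q))
sqrt(P + Y(sqrt(107 + 53))) = sqrt(347/19649 + (-414/sqrt(107 + 53) + 336/sqrt(sqrt(107 + 53)))) = sqrt(347/19649 + (-414*sqrt(10)/40 + 336/sqrt(sqrt(160)))) = sqrt(347/19649 + (-414*sqrt(10)/40 + 336/sqrt(4*sqrt(10)))) = sqrt(347/19649 + (-207*sqrt(10)/20 + 336*(10**(3/4)/20))) = sqrt(347/19649 + (-207*sqrt(10)/20 + 84*10**(3/4)/5)) = sqrt(347/19649 - 207*sqrt(10)/20 + 84*10**(3/4)/5)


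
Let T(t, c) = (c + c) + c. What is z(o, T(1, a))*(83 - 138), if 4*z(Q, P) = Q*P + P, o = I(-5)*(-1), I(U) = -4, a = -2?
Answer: 825/2 ≈ 412.50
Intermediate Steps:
o = 4 (o = -4*(-1) = 4)
T(t, c) = 3*c (T(t, c) = 2*c + c = 3*c)
z(Q, P) = P/4 + P*Q/4 (z(Q, P) = (Q*P + P)/4 = (P*Q + P)/4 = (P + P*Q)/4 = P/4 + P*Q/4)
z(o, T(1, a))*(83 - 138) = ((3*(-2))*(1 + 4)/4)*(83 - 138) = ((¼)*(-6)*5)*(-55) = -15/2*(-55) = 825/2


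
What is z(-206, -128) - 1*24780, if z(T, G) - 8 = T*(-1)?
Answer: -24566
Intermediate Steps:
z(T, G) = 8 - T (z(T, G) = 8 + T*(-1) = 8 - T)
z(-206, -128) - 1*24780 = (8 - 1*(-206)) - 1*24780 = (8 + 206) - 24780 = 214 - 24780 = -24566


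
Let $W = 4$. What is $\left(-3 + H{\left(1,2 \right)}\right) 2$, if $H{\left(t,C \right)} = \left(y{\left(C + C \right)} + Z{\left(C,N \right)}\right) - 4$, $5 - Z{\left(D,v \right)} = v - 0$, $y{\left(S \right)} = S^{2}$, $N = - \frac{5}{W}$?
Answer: $\frac{61}{2} \approx 30.5$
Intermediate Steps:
$N = - \frac{5}{4} \approx -1.25$
$Z{\left(D,v \right)} = 5 - v$ ($Z{\left(D,v \right)} = 5 - \left(v - 0\right) = 5 - \left(v + 0\right) = 5 - v$)
$H{\left(t,C \right)} = \frac{9}{4} + 4 C^{2}$ ($H{\left(t,C \right)} = \left(\left(C + C\right)^{2} + \left(5 - - \frac{5}{4}\right)\right) - 4 = \left(\left(2 C\right)^{2} + \left(5 + \frac{5}{4}\right)\right) - 4 = \left(4 C^{2} + \frac{25}{4}\right) - 4 = \left(\frac{25}{4} + 4 C^{2}\right) - 4 = \frac{9}{4} + 4 C^{2}$)
$\left(-3 + H{\left(1,2 \right)}\right) 2 = \left(-3 + \left(\frac{9}{4} + 4 \cdot 2^{2}\right)\right) 2 = \left(-3 + \left(\frac{9}{4} + 4 \cdot 4\right)\right) 2 = \left(-3 + \left(\frac{9}{4} + 16\right)\right) 2 = \left(-3 + \frac{73}{4}\right) 2 = \frac{61}{4} \cdot 2 = \frac{61}{2}$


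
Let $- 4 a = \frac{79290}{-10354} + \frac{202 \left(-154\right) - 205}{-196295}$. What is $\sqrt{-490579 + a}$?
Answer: $\frac{i \sqrt{2026478919212241751678190}}{2032438430} \approx 700.41 i$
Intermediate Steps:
$a = \frac{3810003937}{2032438430}$ ($a = - \frac{\frac{79290}{-10354} + \frac{202 \left(-154\right) - 205}{-196295}}{4} = - \frac{79290 \left(- \frac{1}{10354}\right) + \left(-31108 - 205\right) \left(- \frac{1}{196295}\right)}{4} = - \frac{- \frac{39645}{5177} - - \frac{31313}{196295}}{4} = - \frac{- \frac{39645}{5177} + \frac{31313}{196295}}{4} = \left(- \frac{1}{4}\right) \left(- \frac{7620007874}{1016219215}\right) = \frac{3810003937}{2032438430} \approx 1.8746$)
$\sqrt{-490579 + a} = \sqrt{-490579 + \frac{3810003937}{2032438430}} = \sqrt{- \frac{997067802547033}{2032438430}} = \frac{i \sqrt{2026478919212241751678190}}{2032438430}$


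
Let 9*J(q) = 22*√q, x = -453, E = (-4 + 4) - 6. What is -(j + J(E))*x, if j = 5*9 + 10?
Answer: 24915 + 3322*I*√6/3 ≈ 24915.0 + 2712.4*I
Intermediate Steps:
E = -6 (E = 0 - 6 = -6)
J(q) = 22*√q/9 (J(q) = (22*√q)/9 = 22*√q/9)
j = 55 (j = 45 + 10 = 55)
-(j + J(E))*x = -(55 + 22*√(-6)/9)*(-453) = -(55 + 22*(I*√6)/9)*(-453) = -(55 + 22*I*√6/9)*(-453) = -(-24915 - 3322*I*√6/3) = 24915 + 3322*I*√6/3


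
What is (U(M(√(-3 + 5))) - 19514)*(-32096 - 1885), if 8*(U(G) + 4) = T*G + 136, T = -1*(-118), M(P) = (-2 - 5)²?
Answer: 2552414853/4 ≈ 6.3810e+8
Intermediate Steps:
M(P) = 49 (M(P) = (-7)² = 49)
T = 118
U(G) = 13 + 59*G/4 (U(G) = -4 + (118*G + 136)/8 = -4 + (136 + 118*G)/8 = -4 + (17 + 59*G/4) = 13 + 59*G/4)
(U(M(√(-3 + 5))) - 19514)*(-32096 - 1885) = ((13 + (59/4)*49) - 19514)*(-32096 - 1885) = ((13 + 2891/4) - 19514)*(-33981) = (2943/4 - 19514)*(-33981) = -75113/4*(-33981) = 2552414853/4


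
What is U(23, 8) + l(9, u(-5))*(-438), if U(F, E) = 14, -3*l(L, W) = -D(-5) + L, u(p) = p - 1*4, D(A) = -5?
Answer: 2058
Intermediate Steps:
u(p) = -4 + p (u(p) = p - 4 = -4 + p)
l(L, W) = -5/3 - L/3 (l(L, W) = -(-1*(-5) + L)/3 = -(5 + L)/3 = -5/3 - L/3)
U(23, 8) + l(9, u(-5))*(-438) = 14 + (-5/3 - ⅓*9)*(-438) = 14 + (-5/3 - 3)*(-438) = 14 - 14/3*(-438) = 14 + 2044 = 2058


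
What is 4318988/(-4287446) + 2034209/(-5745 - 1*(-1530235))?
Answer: 1068653612047/3268084276270 ≈ 0.32700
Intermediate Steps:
4318988/(-4287446) + 2034209/(-5745 - 1*(-1530235)) = 4318988*(-1/4287446) + 2034209/(-5745 + 1530235) = -2159494/2143723 + 2034209/1524490 = 1068653612047/3268084276270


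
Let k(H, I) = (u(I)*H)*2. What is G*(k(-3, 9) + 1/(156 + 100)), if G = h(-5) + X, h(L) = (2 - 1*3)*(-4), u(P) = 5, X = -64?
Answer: 115185/64 ≈ 1799.8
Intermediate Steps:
k(H, I) = 10*H (k(H, I) = (5*H)*2 = 10*H)
h(L) = 4 (h(L) = (2 - 3)*(-4) = -1*(-4) = 4)
G = -60 (G = 4 - 64 = -60)
G*(k(-3, 9) + 1/(156 + 100)) = -60*(10*(-3) + 1/(156 + 100)) = -60*(-30 + 1/256) = -60*(-7679/256) = 115185/64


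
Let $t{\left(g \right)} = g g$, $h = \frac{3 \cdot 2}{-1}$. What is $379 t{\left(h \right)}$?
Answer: $13644$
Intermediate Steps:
$h = -6$ ($h = 6 \left(-1\right) = -6$)
$t{\left(g \right)} = g^{2}$
$379 t{\left(h \right)} = 379 \left(-6\right)^{2} = 379 \cdot 36 = 13644$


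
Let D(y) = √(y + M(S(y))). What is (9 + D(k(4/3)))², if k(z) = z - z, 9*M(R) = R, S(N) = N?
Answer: 81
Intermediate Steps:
M(R) = R/9
k(z) = 0
D(y) = √10*√y/3 (D(y) = √(y + y/9) = √(10*y/9) = √10*√y/3)
(9 + D(k(4/3)))² = (9 + √10*√0/3)² = (9 + (⅓)*√10*0)² = (9 + 0)² = 9² = 81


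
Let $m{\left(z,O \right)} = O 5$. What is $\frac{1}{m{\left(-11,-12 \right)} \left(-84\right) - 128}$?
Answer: $\frac{1}{4912} \approx 0.00020358$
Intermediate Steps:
$m{\left(z,O \right)} = 5 O$
$\frac{1}{m{\left(-11,-12 \right)} \left(-84\right) - 128} = \frac{1}{5 \left(-12\right) \left(-84\right) - 128} = \frac{1}{\left(-60\right) \left(-84\right) - 128} = \frac{1}{5040 - 128} = \frac{1}{4912}$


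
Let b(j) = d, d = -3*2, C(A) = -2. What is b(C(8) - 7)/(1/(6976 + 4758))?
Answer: -70404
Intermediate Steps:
d = -6
b(j) = -6
b(C(8) - 7)/(1/(6976 + 4758)) = -6/(1/(6976 + 4758)) = -6/(1/11734) = -6/1/11734 = -6*11734 = -70404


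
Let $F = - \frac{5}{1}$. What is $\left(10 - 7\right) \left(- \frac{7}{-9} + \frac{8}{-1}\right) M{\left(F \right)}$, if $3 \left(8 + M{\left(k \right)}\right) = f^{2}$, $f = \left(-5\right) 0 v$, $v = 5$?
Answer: $\frac{520}{3} \approx 173.33$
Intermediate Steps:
$F = -5$ ($F = \left(-5\right) 1 = -5$)
$f = 0$ ($f = \left(-5\right) 0 \cdot 5 = 0 \cdot 5 = 0$)
$M{\left(k \right)} = -8$ ($M{\left(k \right)} = -8 + \frac{0^{2}}{3} = -8 + \frac{1}{3} \cdot 0 = -8 + 0 = -8$)
$\left(10 - 7\right) \left(- \frac{7}{-9} + \frac{8}{-1}\right) M{\left(F \right)} = \left(10 - 7\right) \left(- \frac{7}{-9} + \frac{8}{-1}\right) \left(-8\right) = 3 \left(\left(-7\right) \left(- \frac{1}{9}\right) + 8 \left(-1\right)\right) \left(-8\right) = 3 \left(\frac{7}{9} - 8\right) \left(-8\right) = 3 \left(- \frac{65}{9}\right) \left(-8\right) = \left(- \frac{65}{3}\right) \left(-8\right) = \frac{520}{3}$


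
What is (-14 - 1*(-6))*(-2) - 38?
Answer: -22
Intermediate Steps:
(-14 - 1*(-6))*(-2) - 38 = (-14 + 6)*(-2) - 38 = -8*(-2) - 38 = 16 - 38 = -22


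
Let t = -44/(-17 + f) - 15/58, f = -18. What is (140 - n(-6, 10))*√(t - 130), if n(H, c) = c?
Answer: 117*I*√6562990/203 ≈ 1476.5*I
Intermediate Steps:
t = 2027/2030 (t = -44/(-17 - 18) - 15/58 = -44/(-35) - 15*1/58 = -44*(-1/35) - 15/58 = 44/35 - 15/58 = 2027/2030 ≈ 0.99852)
(140 - n(-6, 10))*√(t - 130) = (140 - 1*10)*√(2027/2030 - 130) = (140 - 10)*√(-261873/2030) = 130*(9*I*√6562990/2030) = 117*I*√6562990/203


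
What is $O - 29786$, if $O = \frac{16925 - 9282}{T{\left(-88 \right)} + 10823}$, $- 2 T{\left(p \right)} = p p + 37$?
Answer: $- \frac{412967604}{13865} \approx -29785.0$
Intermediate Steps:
$T{\left(p \right)} = - \frac{37}{2} - \frac{p^{2}}{2}$ ($T{\left(p \right)} = - \frac{p p + 37}{2} = - \frac{p^{2} + 37}{2} = - \frac{37 + p^{2}}{2} = - \frac{37}{2} - \frac{p^{2}}{2}$)
$O = \frac{15286}{13865}$ ($O = \frac{16925 - 9282}{\left(- \frac{37}{2} - \frac{\left(-88\right)^{2}}{2}\right) + 10823} = \frac{7643}{\left(- \frac{37}{2} - 3872\right) + 10823} = \frac{7643}{- \frac{7781}{2} + 10823} = \frac{7643}{\frac{13865}{2}} = 7643 \cdot \frac{2}{13865} = \frac{15286}{13865} \approx 1.1025$)
$O - 29786 = \frac{15286}{13865} - 29786 = - \frac{412967604}{13865}$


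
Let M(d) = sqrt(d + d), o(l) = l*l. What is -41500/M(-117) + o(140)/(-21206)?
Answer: -9800/10603 + 20750*I*sqrt(26)/39 ≈ -0.92427 + 2712.9*I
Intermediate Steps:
o(l) = l**2
M(d) = sqrt(2)*sqrt(d) (M(d) = sqrt(2*d) = sqrt(2)*sqrt(d))
-41500/M(-117) + o(140)/(-21206) = -41500*(-I*sqrt(26)/78) + 140**2/(-21206) = -41500*(-I*sqrt(26)/78) + 19600*(-1/21206) = -41500*(-I*sqrt(26)/78) - 9800/10603 = -(-20750)*I*sqrt(26)/39 - 9800/10603 = 20750*I*sqrt(26)/39 - 9800/10603 = -9800/10603 + 20750*I*sqrt(26)/39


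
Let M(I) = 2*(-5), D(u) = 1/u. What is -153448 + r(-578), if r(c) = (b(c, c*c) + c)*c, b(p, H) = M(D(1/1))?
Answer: 186416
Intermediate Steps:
M(I) = -10
b(p, H) = -10
r(c) = c*(-10 + c) (r(c) = (-10 + c)*c = c*(-10 + c))
-153448 + r(-578) = -153448 - 578*(-10 - 578) = -153448 - 578*(-588) = -153448 + 339864 = 186416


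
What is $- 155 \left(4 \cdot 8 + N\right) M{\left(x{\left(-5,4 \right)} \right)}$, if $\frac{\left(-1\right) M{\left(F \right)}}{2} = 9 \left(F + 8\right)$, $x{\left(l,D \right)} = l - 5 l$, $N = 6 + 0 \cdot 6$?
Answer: $2968560$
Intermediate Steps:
$N = 6$ ($N = 6 + 0 = 6$)
$x{\left(l,D \right)} = - 4 l$
$M{\left(F \right)} = -144 - 18 F$ ($M{\left(F \right)} = - 2 \cdot 9 \left(F + 8\right) = - 2 \cdot 9 \left(8 + F\right) = - 2 \left(72 + 9 F\right) = -144 - 18 F$)
$- 155 \left(4 \cdot 8 + N\right) M{\left(x{\left(-5,4 \right)} \right)} = - 155 \left(4 \cdot 8 + 6\right) \left(-144 - 18 \left(\left(-4\right) \left(-5\right)\right)\right) = - 155 \left(32 + 6\right) \left(-144 - 360\right) = \left(-155\right) 38 \left(-144 - 360\right) = \left(-5890\right) \left(-504\right) = 2968560$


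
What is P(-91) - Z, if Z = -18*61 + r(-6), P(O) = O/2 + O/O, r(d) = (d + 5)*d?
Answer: 2095/2 ≈ 1047.5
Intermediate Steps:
r(d) = d*(5 + d) (r(d) = (5 + d)*d = d*(5 + d))
P(O) = 1 + O/2 (P(O) = O*(1/2) + 1 = O/2 + 1 = 1 + O/2)
Z = -1092 (Z = -18*61 - 6*(5 - 6) = -1098 - 6*(-1) = -1098 + 6 = -1092)
P(-91) - Z = (1 + (1/2)*(-91)) - 1*(-1092) = (1 - 91/2) + 1092 = -89/2 + 1092 = 2095/2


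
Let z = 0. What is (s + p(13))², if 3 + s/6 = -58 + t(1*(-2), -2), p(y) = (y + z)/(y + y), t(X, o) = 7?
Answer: 418609/4 ≈ 1.0465e+5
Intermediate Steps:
p(y) = ½ (p(y) = (y + 0)/(y + y) = y/((2*y)) = y*(1/(2*y)) = ½)
s = -324 (s = -18 + 6*(-58 + 7) = -18 + 6*(-51) = -18 - 306 = -324)
(s + p(13))² = (-324 + ½)² = (-647/2)² = 418609/4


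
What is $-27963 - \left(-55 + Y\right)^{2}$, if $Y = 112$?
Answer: $-31212$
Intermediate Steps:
$-27963 - \left(-55 + Y\right)^{2} = -27963 - \left(-55 + 112\right)^{2} = -27963 - 57^{2} = -27963 - 3249 = -31212$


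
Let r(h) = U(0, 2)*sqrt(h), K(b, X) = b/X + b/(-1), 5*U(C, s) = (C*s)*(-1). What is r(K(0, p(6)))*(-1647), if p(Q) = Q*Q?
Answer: 0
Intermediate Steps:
p(Q) = Q**2
U(C, s) = -C*s/5 (U(C, s) = ((C*s)*(-1))/5 = (-C*s)/5 = -C*s/5)
K(b, X) = -b + b/X (K(b, X) = b/X + b*(-1) = b/X - b = -b + b/X)
r(h) = 0 (r(h) = (-1/5*0*2)*sqrt(h) = 0*sqrt(h) = 0)
r(K(0, p(6)))*(-1647) = 0*(-1647) = 0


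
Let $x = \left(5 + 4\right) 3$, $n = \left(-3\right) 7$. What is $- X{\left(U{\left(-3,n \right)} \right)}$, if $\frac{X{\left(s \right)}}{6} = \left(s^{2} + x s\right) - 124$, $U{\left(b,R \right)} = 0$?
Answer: $744$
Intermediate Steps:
$n = -21$
$x = 27$ ($x = 9 \cdot 3 = 27$)
$X{\left(s \right)} = -744 + 6 s^{2} + 162 s$ ($X{\left(s \right)} = 6 \left(\left(s^{2} + 27 s\right) - 124\right) = 6 \left(-124 + s^{2} + 27 s\right) = -744 + 6 s^{2} + 162 s$)
$- X{\left(U{\left(-3,n \right)} \right)} = - (-744 + 6 \cdot 0^{2} + 162 \cdot 0) = - (-744 + 6 \cdot 0 + 0) = - (-744 + 0 + 0) = \left(-1\right) \left(-744\right) = 744$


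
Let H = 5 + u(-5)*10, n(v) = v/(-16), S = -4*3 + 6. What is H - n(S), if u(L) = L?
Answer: -363/8 ≈ -45.375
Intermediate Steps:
S = -6 (S = -12 + 6 = -6)
n(v) = -v/16 (n(v) = v*(-1/16) = -v/16)
H = -45 (H = 5 - 5*10 = 5 - 50 = -45)
H - n(S) = -45 - (-1)*(-6)/16 = -45 - 1*3/8 = -45 - 3/8 = -363/8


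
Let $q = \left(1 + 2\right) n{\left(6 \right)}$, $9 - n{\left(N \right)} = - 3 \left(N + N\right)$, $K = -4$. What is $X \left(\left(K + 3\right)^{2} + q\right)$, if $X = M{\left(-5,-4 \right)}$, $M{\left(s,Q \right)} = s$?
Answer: $-680$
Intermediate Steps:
$n{\left(N \right)} = 9 + 6 N$ ($n{\left(N \right)} = 9 - - 3 \left(N + N\right) = 9 - - 3 \cdot 2 N = 9 - - 6 N = 9 + 6 N$)
$X = -5$
$q = 135$ ($q = \left(1 + 2\right) \left(9 + 6 \cdot 6\right) = 3 \left(9 + 36\right) = 3 \cdot 45 = 135$)
$X \left(\left(K + 3\right)^{2} + q\right) = - 5 \left(\left(-4 + 3\right)^{2} + 135\right) = - 5 \left(\left(-1\right)^{2} + 135\right) = - 5 \left(1 + 135\right) = \left(-5\right) 136 = -680$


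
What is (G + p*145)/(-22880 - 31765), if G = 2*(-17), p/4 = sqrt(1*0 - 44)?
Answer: 34/54645 - 232*I*sqrt(11)/10929 ≈ 0.0006222 - 0.070405*I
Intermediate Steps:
p = 8*I*sqrt(11) (p = 4*sqrt(1*0 - 44) = 4*sqrt(0 - 44) = 4*sqrt(-44) = 4*(2*I*sqrt(11)) = 8*I*sqrt(11) ≈ 26.533*I)
G = -34
(G + p*145)/(-22880 - 31765) = (-34 + (8*I*sqrt(11))*145)/(-22880 - 31765) = (-34 + 1160*I*sqrt(11))/(-54645) = (-34 + 1160*I*sqrt(11))*(-1/54645) = 34/54645 - 232*I*sqrt(11)/10929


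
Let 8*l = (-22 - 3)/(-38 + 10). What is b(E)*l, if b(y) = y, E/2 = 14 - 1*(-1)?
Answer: 375/112 ≈ 3.3482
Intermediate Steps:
E = 30 (E = 2*(14 - 1*(-1)) = 2*(14 + 1) = 2*15 = 30)
l = 25/224 (l = ((-22 - 3)/(-38 + 10))/8 = (-25/(-28))/8 = (-25*(-1/28))/8 = (1/8)*(25/28) = 25/224 ≈ 0.11161)
b(E)*l = 30*(25/224) = 375/112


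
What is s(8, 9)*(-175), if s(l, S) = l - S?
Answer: 175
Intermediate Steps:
s(8, 9)*(-175) = (8 - 1*9)*(-175) = (8 - 9)*(-175) = -1*(-175) = 175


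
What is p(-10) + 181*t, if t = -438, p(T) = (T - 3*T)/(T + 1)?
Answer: -713522/9 ≈ -79280.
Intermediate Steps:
p(T) = -2*T/(1 + T) (p(T) = (-2*T)/(1 + T) = -2*T/(1 + T))
p(-10) + 181*t = -2*(-10)/(1 - 10) + 181*(-438) = -2*(-10)/(-9) - 79278 = -2*(-10)*(-1/9) - 79278 = -20/9 - 79278 = -713522/9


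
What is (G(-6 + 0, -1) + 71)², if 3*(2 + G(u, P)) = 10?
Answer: 47089/9 ≈ 5232.1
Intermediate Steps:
G(u, P) = 4/3 (G(u, P) = -2 + (⅓)*10 = -2 + 10/3 = 4/3)
(G(-6 + 0, -1) + 71)² = (4/3 + 71)² = (217/3)² = 47089/9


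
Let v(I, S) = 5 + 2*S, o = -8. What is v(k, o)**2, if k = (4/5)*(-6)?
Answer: 121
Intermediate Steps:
k = -24/5 (k = (4*(1/5))*(-6) = (4/5)*(-6) = -24/5 ≈ -4.8000)
v(k, o)**2 = (5 + 2*(-8))**2 = (5 - 16)**2 = (-11)**2 = 121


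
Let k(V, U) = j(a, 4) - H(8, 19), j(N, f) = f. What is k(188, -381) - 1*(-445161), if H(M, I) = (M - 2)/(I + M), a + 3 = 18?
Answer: 4006483/9 ≈ 4.4517e+5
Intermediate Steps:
a = 15 (a = -3 + 18 = 15)
H(M, I) = (-2 + M)/(I + M)
k(V, U) = 34/9 (k(V, U) = 4 - (-2 + 8)/(19 + 8) = 4 - 6/27 = 4 - 1*2/9 = 4 - 2/9 = 34/9)
k(188, -381) - 1*(-445161) = 34/9 - 1*(-445161) = 34/9 + 445161 = 4006483/9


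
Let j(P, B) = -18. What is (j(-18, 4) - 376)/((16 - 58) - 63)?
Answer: 394/105 ≈ 3.7524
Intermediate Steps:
(j(-18, 4) - 376)/((16 - 58) - 63) = (-18 - 376)/((16 - 58) - 63) = -394/(-42 - 63) = -394/(-105) = -394*(-1/105) = 394/105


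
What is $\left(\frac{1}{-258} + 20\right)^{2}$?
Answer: $\frac{26615281}{66564} \approx 399.84$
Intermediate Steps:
$\left(\frac{1}{-258} + 20\right)^{2} = \left(- \frac{1}{258} + 20\right)^{2} = \left(\frac{5159}{258}\right)^{2} = \frac{26615281}{66564}$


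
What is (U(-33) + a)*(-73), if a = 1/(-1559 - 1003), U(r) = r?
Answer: 6171931/2562 ≈ 2409.0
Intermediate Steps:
a = -1/2562 (a = 1/(-2562) = -1/2562 ≈ -0.00039032)
(U(-33) + a)*(-73) = (-33 - 1/2562)*(-73) = -84547/2562*(-73) = 6171931/2562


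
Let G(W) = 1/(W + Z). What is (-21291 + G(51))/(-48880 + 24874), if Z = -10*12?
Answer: 734540/828207 ≈ 0.88690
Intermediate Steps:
Z = -120
G(W) = 1/(-120 + W) (G(W) = 1/(W - 120) = 1/(-120 + W))
(-21291 + G(51))/(-48880 + 24874) = (-21291 + 1/(-120 + 51))/(-48880 + 24874) = (-21291 + 1/(-69))/(-24006) = (-21291 - 1/69)*(-1/24006) = -1469080/69*(-1/24006) = 734540/828207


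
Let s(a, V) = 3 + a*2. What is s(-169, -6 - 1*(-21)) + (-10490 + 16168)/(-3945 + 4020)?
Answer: -19447/75 ≈ -259.29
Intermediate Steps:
s(a, V) = 3 + 2*a
s(-169, -6 - 1*(-21)) + (-10490 + 16168)/(-3945 + 4020) = (3 + 2*(-169)) + (-10490 + 16168)/(-3945 + 4020) = (3 - 338) + 5678/75 = -335 + 5678*(1/75) = -335 + 5678/75 = -19447/75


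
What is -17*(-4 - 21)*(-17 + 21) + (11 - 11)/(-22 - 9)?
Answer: 1700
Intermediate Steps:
-17*(-4 - 21)*(-17 + 21) + (11 - 11)/(-22 - 9) = -(-425)*4 + 0/(-31) = -17*(-100) + 0*(-1/31) = 1700 + 0 = 1700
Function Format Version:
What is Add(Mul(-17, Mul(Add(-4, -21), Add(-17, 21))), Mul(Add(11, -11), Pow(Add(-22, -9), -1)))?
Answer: 1700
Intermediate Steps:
Add(Mul(-17, Mul(Add(-4, -21), Add(-17, 21))), Mul(Add(11, -11), Pow(Add(-22, -9), -1))) = Add(Mul(-17, Mul(-25, 4)), Mul(0, Pow(-31, -1))) = Add(Mul(-17, -100), Mul(0, Rational(-1, 31))) = Add(1700, 0) = 1700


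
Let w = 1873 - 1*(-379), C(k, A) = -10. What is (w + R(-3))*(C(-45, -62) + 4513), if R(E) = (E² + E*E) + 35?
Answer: 10379415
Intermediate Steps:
w = 2252 (w = 1873 + 379 = 2252)
R(E) = 35 + 2*E² (R(E) = (E² + E²) + 35 = 2*E² + 35 = 35 + 2*E²)
(w + R(-3))*(C(-45, -62) + 4513) = (2252 + (35 + 2*(-3)²))*(-10 + 4513) = (2252 + (35 + 2*9))*4503 = (2252 + (35 + 18))*4503 = (2252 + 53)*4503 = 2305*4503 = 10379415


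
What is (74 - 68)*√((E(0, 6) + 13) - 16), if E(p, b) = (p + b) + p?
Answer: 6*√3 ≈ 10.392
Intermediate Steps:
E(p, b) = b + 2*p (E(p, b) = (b + p) + p = b + 2*p)
(74 - 68)*√((E(0, 6) + 13) - 16) = (74 - 68)*√(((6 + 2*0) + 13) - 16) = 6*√(((6 + 0) + 13) - 16) = 6*√((6 + 13) - 16) = 6*√(19 - 16) = 6*√3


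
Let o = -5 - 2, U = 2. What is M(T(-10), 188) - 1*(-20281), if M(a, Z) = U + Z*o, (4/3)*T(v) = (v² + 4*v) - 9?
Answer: 18967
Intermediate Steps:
o = -7
T(v) = -27/4 + 3*v + 3*v²/4 (T(v) = 3*((v² + 4*v) - 9)/4 = 3*(-9 + v² + 4*v)/4 = -27/4 + 3*v + 3*v²/4)
M(a, Z) = 2 - 7*Z (M(a, Z) = 2 + Z*(-7) = 2 - 7*Z)
M(T(-10), 188) - 1*(-20281) = (2 - 7*188) - 1*(-20281) = (2 - 1316) + 20281 = -1314 + 20281 = 18967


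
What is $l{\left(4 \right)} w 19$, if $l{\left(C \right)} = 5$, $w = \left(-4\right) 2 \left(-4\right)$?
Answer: $3040$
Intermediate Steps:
$w = 32$ ($w = \left(-8\right) \left(-4\right) = 32$)
$l{\left(4 \right)} w 19 = 5 \cdot 32 \cdot 19 = 160 \cdot 19 = 3040$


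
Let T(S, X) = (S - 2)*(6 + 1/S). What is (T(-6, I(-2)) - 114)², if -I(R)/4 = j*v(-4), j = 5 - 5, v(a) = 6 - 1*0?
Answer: 232324/9 ≈ 25814.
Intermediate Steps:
v(a) = 6 (v(a) = 6 + 0 = 6)
j = 0
I(R) = 0 (I(R) = -0*6 = -4*0 = 0)
T(S, X) = (-2 + S)*(6 + 1/S)
(T(-6, I(-2)) - 114)² = ((-11 - 2/(-6) + 6*(-6)) - 114)² = ((-11 - 2*(-⅙) - 36) - 114)² = ((-11 + ⅓ - 36) - 114)² = (-140/3 - 114)² = (-482/3)² = 232324/9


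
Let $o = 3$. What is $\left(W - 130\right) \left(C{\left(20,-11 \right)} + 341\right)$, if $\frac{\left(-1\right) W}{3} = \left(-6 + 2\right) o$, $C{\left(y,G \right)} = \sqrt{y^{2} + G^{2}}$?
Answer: $-32054 - 94 \sqrt{521} \approx -34200.0$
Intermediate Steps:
$C{\left(y,G \right)} = \sqrt{G^{2} + y^{2}}$
$W = 36$ ($W = - 3 \left(-6 + 2\right) 3 = - 3 \left(\left(-4\right) 3\right) = \left(-3\right) \left(-12\right) = 36$)
$\left(W - 130\right) \left(C{\left(20,-11 \right)} + 341\right) = \left(36 - 130\right) \left(\sqrt{\left(-11\right)^{2} + 20^{2}} + 341\right) = - 94 \left(\sqrt{121 + 400} + 341\right) = - 94 \left(\sqrt{521} + 341\right) = - 94 \left(341 + \sqrt{521}\right) = -32054 - 94 \sqrt{521}$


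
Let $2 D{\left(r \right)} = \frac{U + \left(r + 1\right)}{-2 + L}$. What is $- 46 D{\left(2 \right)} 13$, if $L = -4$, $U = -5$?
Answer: $- \frac{299}{3} \approx -99.667$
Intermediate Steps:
$D{\left(r \right)} = \frac{1}{3} - \frac{r}{12}$ ($D{\left(r \right)} = \frac{\left(-5 + \left(r + 1\right)\right) \frac{1}{-2 - 4}}{2} = \frac{\left(-5 + \left(1 + r\right)\right) \frac{1}{-6}}{2} = \frac{\left(-4 + r\right) \left(- \frac{1}{6}\right)}{2} = \frac{\frac{2}{3} - \frac{r}{6}}{2} = \frac{1}{3} - \frac{r}{12}$)
$- 46 D{\left(2 \right)} 13 = - 46 \left(\frac{1}{3} - \frac{1}{6}\right) 13 = \left(-46\right) \frac{1}{6} \cdot 13 = \left(- \frac{23}{3}\right) 13 = - \frac{299}{3}$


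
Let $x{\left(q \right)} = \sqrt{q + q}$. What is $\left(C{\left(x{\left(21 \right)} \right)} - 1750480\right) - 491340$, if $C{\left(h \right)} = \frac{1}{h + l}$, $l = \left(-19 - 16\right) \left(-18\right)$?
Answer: $- \frac{21182957165}{9449} - \frac{\sqrt{42}}{396858} \approx -2.2418 \cdot 10^{6}$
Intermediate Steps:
$x{\left(q \right)} = \sqrt{2} \sqrt{q}$ ($x{\left(q \right)} = \sqrt{2 q} = \sqrt{2} \sqrt{q}$)
$l = 630$ ($l = \left(-35\right) \left(-18\right) = 630$)
$C{\left(h \right)} = \frac{1}{630 + h}$ ($C{\left(h \right)} = \frac{1}{h + 630} = \frac{1}{630 + h}$)
$\left(C{\left(x{\left(21 \right)} \right)} - 1750480\right) - 491340 = \left(\frac{1}{630 + \sqrt{2} \sqrt{21}} - 1750480\right) - 491340 = \left(\frac{1}{630 + \sqrt{42}} - 1750480\right) - 491340 = \left(-1750480 + \frac{1}{630 + \sqrt{42}}\right) - 491340 = -2241820 + \frac{1}{630 + \sqrt{42}}$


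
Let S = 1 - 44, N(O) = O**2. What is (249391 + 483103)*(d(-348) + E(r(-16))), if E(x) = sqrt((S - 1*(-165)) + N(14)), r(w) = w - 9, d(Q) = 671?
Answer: 491503474 + 732494*sqrt(318) ≈ 5.0457e+8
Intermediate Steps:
S = -43
r(w) = -9 + w
E(x) = sqrt(318) (E(x) = sqrt((-43 - 1*(-165)) + 14**2) = sqrt((-43 + 165) + 196) = sqrt(122 + 196) = sqrt(318))
(249391 + 483103)*(d(-348) + E(r(-16))) = (249391 + 483103)*(671 + sqrt(318)) = 732494*(671 + sqrt(318)) = 491503474 + 732494*sqrt(318)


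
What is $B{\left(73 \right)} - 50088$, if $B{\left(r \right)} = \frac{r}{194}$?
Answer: $- \frac{9716999}{194} \approx -50088.0$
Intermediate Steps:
$B{\left(r \right)} = \frac{r}{194}$ ($B{\left(r \right)} = r \frac{1}{194} = \frac{r}{194}$)
$B{\left(73 \right)} - 50088 = \frac{1}{194} \cdot 73 - 50088 = \frac{73}{194} - 50088 = - \frac{9716999}{194}$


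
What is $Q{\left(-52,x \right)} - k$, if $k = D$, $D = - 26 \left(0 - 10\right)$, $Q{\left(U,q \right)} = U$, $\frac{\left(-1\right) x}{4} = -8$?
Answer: $-312$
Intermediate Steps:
$x = 32$ ($x = \left(-4\right) \left(-8\right) = 32$)
$D = 260$ ($D = \left(-26\right) \left(-10\right) = 260$)
$k = 260$
$Q{\left(-52,x \right)} - k = -52 - 260 = -312$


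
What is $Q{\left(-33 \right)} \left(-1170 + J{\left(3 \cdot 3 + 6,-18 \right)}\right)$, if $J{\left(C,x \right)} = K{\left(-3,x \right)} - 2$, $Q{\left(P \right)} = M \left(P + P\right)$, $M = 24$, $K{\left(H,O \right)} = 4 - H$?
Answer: $1845360$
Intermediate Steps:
$Q{\left(P \right)} = 48 P$ ($Q{\left(P \right)} = 24 \left(P + P\right) = 24 \cdot 2 P = 48 P$)
$J{\left(C,x \right)} = 5$ ($J{\left(C,x \right)} = \left(4 - -3\right) - 2 = \left(4 + 3\right) - 2 = 7 - 2 = 5$)
$Q{\left(-33 \right)} \left(-1170 + J{\left(3 \cdot 3 + 6,-18 \right)}\right) = 48 \left(-33\right) \left(-1170 + 5\right) = \left(-1584\right) \left(-1165\right) = 1845360$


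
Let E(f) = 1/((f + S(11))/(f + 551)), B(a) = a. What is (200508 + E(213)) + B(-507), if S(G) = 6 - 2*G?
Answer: 39400961/197 ≈ 2.0001e+5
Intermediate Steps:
E(f) = (551 + f)/(-16 + f) (E(f) = 1/((f + (6 - 2*11))/(f + 551)) = 1/((f + (6 - 22))/(551 + f)) = 1/((f - 16)/(551 + f)) = 1/((-16 + f)/(551 + f)) = (551 + f)/(-16 + f))
(200508 + E(213)) + B(-507) = (200508 + (551 + 213)/(-16 + 213)) - 507 = (200508 + 764/197) - 507 = 39500840/197 - 507 = 39400961/197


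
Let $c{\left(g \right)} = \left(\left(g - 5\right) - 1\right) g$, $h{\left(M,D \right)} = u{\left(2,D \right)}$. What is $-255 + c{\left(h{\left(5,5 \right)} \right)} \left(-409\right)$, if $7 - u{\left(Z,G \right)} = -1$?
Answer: $-6799$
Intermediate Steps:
$u{\left(Z,G \right)} = 8$ ($u{\left(Z,G \right)} = 7 - -1 = 7 + 1 = 8$)
$h{\left(M,D \right)} = 8$
$c{\left(g \right)} = g \left(-6 + g\right)$ ($c{\left(g \right)} = \left(\left(g - 5\right) - 1\right) g = \left(\left(-5 + g\right) - 1\right) g = \left(-6 + g\right) g = g \left(-6 + g\right)$)
$-255 + c{\left(h{\left(5,5 \right)} \right)} \left(-409\right) = -255 + 8 \left(-6 + 8\right) \left(-409\right) = -255 + 8 \cdot 2 \left(-409\right) = -255 + 16 \left(-409\right) = -255 - 6544 = -6799$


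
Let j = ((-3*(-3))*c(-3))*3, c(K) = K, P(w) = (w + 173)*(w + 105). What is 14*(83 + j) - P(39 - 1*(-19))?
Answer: -37625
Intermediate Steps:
P(w) = (105 + w)*(173 + w) (P(w) = (173 + w)*(105 + w) = (105 + w)*(173 + w))
j = -81 (j = (-3*(-3)*(-3))*3 = (9*(-3))*3 = -27*3 = -81)
14*(83 + j) - P(39 - 1*(-19)) = 14*(83 - 81) - (18165 + (39 - 1*(-19))² + 278*(39 - 1*(-19))) = 14*2 - (18165 + (39 + 19)² + 278*(39 + 19)) = 28 - (18165 + 58² + 278*58) = 28 - (18165 + 3364 + 16124) = 28 - 1*37653 = 28 - 37653 = -37625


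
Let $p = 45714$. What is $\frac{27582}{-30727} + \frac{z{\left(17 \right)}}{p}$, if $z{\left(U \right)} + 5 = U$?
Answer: $- \frac{210085804}{234109013} \approx -0.89738$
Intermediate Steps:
$z{\left(U \right)} = -5 + U$
$\frac{27582}{-30727} + \frac{z{\left(17 \right)}}{p} = \frac{27582}{-30727} + \frac{-5 + 17}{45714} = 27582 \left(- \frac{1}{30727}\right) + 12 \cdot \frac{1}{45714} = - \frac{27582}{30727} + \frac{2}{7619} = - \frac{210085804}{234109013}$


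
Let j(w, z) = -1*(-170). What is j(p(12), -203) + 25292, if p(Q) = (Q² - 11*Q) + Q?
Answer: 25462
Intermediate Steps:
p(Q) = Q² - 10*Q
j(w, z) = 170
j(p(12), -203) + 25292 = 170 + 25292 = 25462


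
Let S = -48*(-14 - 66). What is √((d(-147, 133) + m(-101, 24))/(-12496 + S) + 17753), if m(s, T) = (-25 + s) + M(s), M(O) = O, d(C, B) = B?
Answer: √83135503542/2164 ≈ 133.24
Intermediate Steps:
m(s, T) = -25 + 2*s (m(s, T) = (-25 + s) + s = -25 + 2*s)
S = 3840 (S = -48*(-80) = 3840)
√((d(-147, 133) + m(-101, 24))/(-12496 + S) + 17753) = √((133 + (-25 + 2*(-101)))/(-12496 + 3840) + 17753) = √((133 + (-25 - 202))/(-8656) + 17753) = √((133 - 227)*(-1/8656) + 17753) = √(-94*(-1/8656) + 17753) = √(47/4328 + 17753) = √(76835031/4328) = √83135503542/2164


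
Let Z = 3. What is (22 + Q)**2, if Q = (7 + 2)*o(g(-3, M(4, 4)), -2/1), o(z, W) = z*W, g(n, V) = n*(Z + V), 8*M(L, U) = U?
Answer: 44521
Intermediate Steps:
M(L, U) = U/8
g(n, V) = n*(3 + V)
o(z, W) = W*z
Q = 189 (Q = (7 + 2)*((-2/1)*(-3*(3 + (1/8)*4))) = 9*((-2*1)*(-3*(3 + 1/2))) = 9*(-(-6)*7/2) = 9*(-2*(-21/2)) = 9*21 = 189)
(22 + Q)**2 = (22 + 189)**2 = 211**2 = 44521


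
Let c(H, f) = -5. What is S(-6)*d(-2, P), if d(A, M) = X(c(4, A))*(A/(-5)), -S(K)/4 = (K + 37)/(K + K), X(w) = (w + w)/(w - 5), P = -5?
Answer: 62/15 ≈ 4.1333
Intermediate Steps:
X(w) = 2*w/(-5 + w) (X(w) = (2*w)/(-5 + w) = 2*w/(-5 + w))
S(K) = -2*(37 + K)/K (S(K) = -4*(K + 37)/(K + K) = -4*(37 + K)/(2*K) = -4*(37 + K)*1/(2*K) = -2*(37 + K)/K)
d(A, M) = -A/5 (d(A, M) = (2*(-5)/(-5 - 5))*(A/(-5)) = (2*(-5)/(-10))*(A*(-⅕)) = (2*(-5)*(-⅒))*(-A/5) = 1*(-A/5) = -A/5)
S(-6)*d(-2, P) = (-2 - 74/(-6))*(-⅕*(-2)) = (-2 - 74*(-⅙))*(⅖) = (-2 + 37/3)*(⅖) = (31/3)*(⅖) = 62/15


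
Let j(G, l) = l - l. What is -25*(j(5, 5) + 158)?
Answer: -3950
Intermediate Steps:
j(G, l) = 0
-25*(j(5, 5) + 158) = -25*(0 + 158) = -25*158 = -3950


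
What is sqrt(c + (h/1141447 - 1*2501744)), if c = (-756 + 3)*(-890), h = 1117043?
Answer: 3*I*sqrt(265150976222064905)/1141447 ≈ 1353.4*I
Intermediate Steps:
c = 670170 (c = -753*(-890) = 670170)
sqrt(c + (h/1141447 - 1*2501744)) = sqrt(670170 + (1117043/1141447 - 1*2501744)) = sqrt(670170 + (1117043*(1/1141447) - 2501744)) = sqrt(670170 + (1117043/1141447 - 2501744)) = sqrt(670170 - 2855607066525/1141447) = sqrt(-2090643530535/1141447) = 3*I*sqrt(265150976222064905)/1141447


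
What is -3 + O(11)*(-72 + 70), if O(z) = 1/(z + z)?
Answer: -34/11 ≈ -3.0909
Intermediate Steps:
O(z) = 1/(2*z)
-3 + O(11)*(-72 + 70) = -3 + ((1/2)/11)*(-72 + 70) = -3 + ((1/2)*(1/11))*(-2) = -3 + (1/22)*(-2) = -3 - 1/11 = -34/11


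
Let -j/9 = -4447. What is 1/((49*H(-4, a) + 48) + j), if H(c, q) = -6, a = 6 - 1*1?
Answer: 1/39777 ≈ 2.5140e-5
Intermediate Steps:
a = 5 (a = 6 - 1 = 5)
j = 40023 (j = -9*(-4447) = 40023)
1/((49*H(-4, a) + 48) + j) = 1/((49*(-6) + 48) + 40023) = 1/((-294 + 48) + 40023) = 1/(-246 + 40023) = 1/39777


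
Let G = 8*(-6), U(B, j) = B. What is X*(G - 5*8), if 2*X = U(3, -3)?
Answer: -132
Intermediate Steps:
X = 3/2 (X = (½)*3 = 3/2 ≈ 1.5000)
G = -48
X*(G - 5*8) = 3*(-48 - 5*8)/2 = 3*(-48 - 40)/2 = (3/2)*(-88) = -132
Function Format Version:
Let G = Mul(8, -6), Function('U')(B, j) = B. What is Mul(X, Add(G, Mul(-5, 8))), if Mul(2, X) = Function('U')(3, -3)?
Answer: -132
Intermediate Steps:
X = Rational(3, 2) (X = Mul(Rational(1, 2), 3) = Rational(3, 2) ≈ 1.5000)
G = -48
Mul(X, Add(G, Mul(-5, 8))) = Mul(Rational(3, 2), Add(-48, Mul(-5, 8))) = Mul(Rational(3, 2), Add(-48, -40)) = Mul(Rational(3, 2), -88) = -132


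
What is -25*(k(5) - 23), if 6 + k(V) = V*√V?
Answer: 725 - 125*√5 ≈ 445.49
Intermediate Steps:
k(V) = -6 + V^(3/2) (k(V) = -6 + V*√V = -6 + V^(3/2))
-25*(k(5) - 23) = -25*((-6 + 5^(3/2)) - 23) = -25*((-6 + 5*√5) - 23) = -25*(-29 + 5*√5) = 725 - 125*√5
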